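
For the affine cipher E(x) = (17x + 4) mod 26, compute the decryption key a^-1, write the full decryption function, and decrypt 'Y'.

Step 1: Find a^-1, the modular inverse of 17 mod 26.
Step 2: We need 17 * a^-1 = 1 (mod 26).
Step 3: 17 * 23 = 391 = 15 * 26 + 1, so a^-1 = 23.
Step 4: D(y) = 23(y - 4) mod 26.
Step 5: Apply to 'Y' (y = 24): D(24) = 23 * (24 - 4) mod 26 = 23 * 20 mod 26 = 18 -> 'S'.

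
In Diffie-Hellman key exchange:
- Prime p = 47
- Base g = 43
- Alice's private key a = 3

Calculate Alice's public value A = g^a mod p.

Step 1: A = g^a mod p = 43^3 mod 47.
  43^1 mod 47 = 43
  43^2 mod 47 = (43 * 43) mod 47 = 16
  43^3 mod 47 = (16 * 43) mod 47 = 30
Result: A = 30.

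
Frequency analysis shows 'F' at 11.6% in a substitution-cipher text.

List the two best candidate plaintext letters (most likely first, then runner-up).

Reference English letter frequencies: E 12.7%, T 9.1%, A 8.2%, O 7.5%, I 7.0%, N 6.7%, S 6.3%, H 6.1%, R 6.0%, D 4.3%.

Step 1: Observed frequency of 'F' is 11.6%.
Step 2: Compute distances to each reference frequency and sort:
  E (12.7%): difference = 1.1% <-- BEST
  T (9.1%): difference = 2.5% <-- RUNNER-UP
  A (8.2%): difference = 3.4%
  O (7.5%): difference = 4.1%
  I (7.0%): difference = 4.6%
Step 3: Most likely is 'E' (12.7%, diff 1.1%); second most likely is 'T' (9.1%, diff 2.5%).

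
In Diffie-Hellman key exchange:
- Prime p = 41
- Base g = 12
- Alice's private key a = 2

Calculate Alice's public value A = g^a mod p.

Step 1: A = g^a mod p = 12^2 mod 41.
  12^1 mod 41 = 12
  12^2 mod 41 = (12 * 12) mod 41 = 21
Result: A = 21.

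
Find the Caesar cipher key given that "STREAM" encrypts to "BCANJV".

Step 1: Compare first letters: S (position 18) -> B (position 1).
Step 2: Shift = (1 - 18) mod 26 = 9.
The shift value is 9.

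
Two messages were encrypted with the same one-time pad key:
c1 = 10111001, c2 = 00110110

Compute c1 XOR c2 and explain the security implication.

Step 1: c1 XOR c2 = (m1 XOR k) XOR (m2 XOR k).
Step 2: By XOR associativity/commutativity: = m1 XOR m2 XOR k XOR k = m1 XOR m2.
Step 3: 10111001 XOR 00110110 = 10001111 = 143.
Step 4: The key cancels out! An attacker learns m1 XOR m2 = 143, revealing the relationship between plaintexts.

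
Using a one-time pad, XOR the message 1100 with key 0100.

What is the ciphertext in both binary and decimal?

Step 1: Write out the XOR operation bit by bit:
  Message: 1100
  Key:     0100
  XOR:     1000
Step 2: Convert to decimal: 1000 = 8.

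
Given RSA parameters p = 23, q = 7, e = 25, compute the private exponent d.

Step 1: n = 23 * 7 = 161.
Step 2: phi(n) = 22 * 6 = 132.
Step 3: Find d such that 25 * d = 1 (mod 132).
Step 4: d = 25^(-1) mod 132 = 37.
Verification: 25 * 37 = 925 = 7 * 132 + 1.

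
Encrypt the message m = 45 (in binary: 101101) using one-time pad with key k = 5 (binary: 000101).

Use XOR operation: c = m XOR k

Step 1: Write out the XOR operation bit by bit:
  Message: 101101
  Key:     000101
  XOR:     101000
Step 2: Convert to decimal: 101000 = 40.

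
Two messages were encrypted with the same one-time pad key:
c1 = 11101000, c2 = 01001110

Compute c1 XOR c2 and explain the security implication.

Step 1: c1 XOR c2 = (m1 XOR k) XOR (m2 XOR k).
Step 2: By XOR associativity/commutativity: = m1 XOR m2 XOR k XOR k = m1 XOR m2.
Step 3: 11101000 XOR 01001110 = 10100110 = 166.
Step 4: The key cancels out! An attacker learns m1 XOR m2 = 166, revealing the relationship between plaintexts.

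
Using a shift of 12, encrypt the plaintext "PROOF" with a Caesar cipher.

Step 1: For each letter, shift forward by 12 positions (mod 26).
  P (position 15) -> position (15+12) mod 26 = 1 -> B
  R (position 17) -> position (17+12) mod 26 = 3 -> D
  O (position 14) -> position (14+12) mod 26 = 0 -> A
  O (position 14) -> position (14+12) mod 26 = 0 -> A
  F (position 5) -> position (5+12) mod 26 = 17 -> R
Result: BDAAR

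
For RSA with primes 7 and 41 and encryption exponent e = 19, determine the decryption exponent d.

Step 1: n = 7 * 41 = 287.
Step 2: phi(n) = 6 * 40 = 240.
Step 3: Find d such that 19 * d = 1 (mod 240).
Step 4: d = 19^(-1) mod 240 = 139.
Verification: 19 * 139 = 2641 = 11 * 240 + 1.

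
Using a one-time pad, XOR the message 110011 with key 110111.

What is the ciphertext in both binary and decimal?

Step 1: Write out the XOR operation bit by bit:
  Message: 110011
  Key:     110111
  XOR:     000100
Step 2: Convert to decimal: 000100 = 4.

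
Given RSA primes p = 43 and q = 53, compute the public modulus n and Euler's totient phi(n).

Step 1: n = p * q = 43 * 53 = 2279.
Step 2: phi(n) = (p-1)(q-1) = 42 * 52 = 2184.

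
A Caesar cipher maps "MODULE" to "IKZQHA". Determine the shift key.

Step 1: Compare first letters: M (position 12) -> I (position 8).
Step 2: Shift = (8 - 12) mod 26 = 22.
The shift value is 22.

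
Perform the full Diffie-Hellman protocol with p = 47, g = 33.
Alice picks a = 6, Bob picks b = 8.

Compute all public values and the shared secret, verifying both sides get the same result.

Step 1: A = g^a mod p = 33^6 mod 47 = 42.
Step 2: B = g^b mod p = 33^8 mod 47 = 7.
Step 3: Alice computes s = B^a mod p = 7^6 mod 47 = 8.
Step 4: Bob computes s = A^b mod p = 42^8 mod 47 = 8.
Both sides agree: shared secret = 8.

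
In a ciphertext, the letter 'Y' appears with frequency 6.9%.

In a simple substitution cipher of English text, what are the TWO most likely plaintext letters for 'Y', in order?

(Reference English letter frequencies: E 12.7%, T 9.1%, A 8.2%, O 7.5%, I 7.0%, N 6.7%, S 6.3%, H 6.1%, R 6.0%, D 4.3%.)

Step 1: Observed frequency of 'Y' is 6.9%.
Step 2: Compute distances to each reference frequency and sort:
  I (7.0%): difference = 0.1% <-- BEST
  N (6.7%): difference = 0.2% <-- RUNNER-UP
  O (7.5%): difference = 0.6%
  S (6.3%): difference = 0.6%
  H (6.1%): difference = 0.8%
Step 3: Most likely is 'I' (7.0%, diff 0.1%); second most likely is 'N' (6.7%, diff 0.2%).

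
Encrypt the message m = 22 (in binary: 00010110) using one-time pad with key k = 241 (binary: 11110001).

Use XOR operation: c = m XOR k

Step 1: Write out the XOR operation bit by bit:
  Message: 00010110
  Key:     11110001
  XOR:     11100111
Step 2: Convert to decimal: 11100111 = 231.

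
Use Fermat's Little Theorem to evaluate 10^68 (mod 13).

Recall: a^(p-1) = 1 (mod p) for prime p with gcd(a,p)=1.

Step 1: Since 13 is prime, by Fermat's Little Theorem: 10^12 = 1 (mod 13).
Step 2: Reduce exponent: 68 mod 12 = 8.
Step 3: So 10^68 = 10^8 (mod 13).
Step 4: 10^8 mod 13 = 9.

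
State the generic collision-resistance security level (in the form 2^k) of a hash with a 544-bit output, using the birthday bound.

Step 1: The birthday paradox gives collision probability ~50% after sqrt(2^n) = 2^(n/2) hashes.
Step 2: For 544-bit output: 2^(544/2) = 2^272.
Step 3: Approximately 2^272 hash computations needed.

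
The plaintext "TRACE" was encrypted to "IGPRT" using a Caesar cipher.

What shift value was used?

Step 1: Compare first letters: T (position 19) -> I (position 8).
Step 2: Shift = (8 - 19) mod 26 = 15.
The shift value is 15.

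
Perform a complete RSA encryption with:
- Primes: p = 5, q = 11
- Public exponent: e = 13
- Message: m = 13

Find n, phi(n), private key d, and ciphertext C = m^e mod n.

Step 1: n = 5 * 11 = 55.
Step 2: phi(n) = (5-1)(11-1) = 4 * 10 = 40.
Step 3: Find d = 13^(-1) mod 40 = 37.
  Verify: 13 * 37 = 481 = 1 (mod 40).
Step 4: C = 13^13 mod 55 = 8.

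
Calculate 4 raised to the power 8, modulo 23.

Step 1: Compute 4^8 mod 23 step by step, reducing modulo 23 at each step.
  4^1 mod 23 = 4
  4^2 mod 23 = (4 * 4) mod 23 = 16
  4^3 mod 23 = (16 * 4) mod 23 = 18
  4^4 mod 23 = (18 * 4) mod 23 = 3
  4^5 mod 23 = (3 * 4) mod 23 = 12
  4^6 mod 23 = (12 * 4) mod 23 = 2
  4^7 mod 23 = (2 * 4) mod 23 = 8
  4^8 mod 23 = (8 * 4) mod 23 = 9
Step 2: Result = 9.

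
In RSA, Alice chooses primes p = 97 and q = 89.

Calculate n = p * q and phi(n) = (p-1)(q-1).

Step 1: n = p * q = 97 * 89 = 8633.
Step 2: phi(n) = (p-1)(q-1) = 96 * 88 = 8448.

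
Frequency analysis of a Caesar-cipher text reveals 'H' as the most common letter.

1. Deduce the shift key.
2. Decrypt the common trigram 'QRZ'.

Step 1: In English, 'E' is the most frequent letter (12.7%).
Step 2: The most frequent ciphertext letter is 'H' (position 7).
Step 3: Shift = (7 - 4) mod 26 = 3.
Step 4: Decrypt 'QRZ' by shifting back 3:
  Q -> N
  R -> O
  Z -> W
Step 5: 'QRZ' decrypts to 'NOW'.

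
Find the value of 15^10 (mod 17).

Step 1: Compute 15^10 mod 17 step by step, reducing modulo 17 at each step.
  15^1 mod 17 = 15
  15^2 mod 17 = (15 * 15) mod 17 = 4
  15^3 mod 17 = (4 * 15) mod 17 = 9
  15^4 mod 17 = (9 * 15) mod 17 = 16
  15^5 mod 17 = (16 * 15) mod 17 = 2
  15^6 mod 17 = (2 * 15) mod 17 = 13
  15^7 mod 17 = (13 * 15) mod 17 = 8
  15^8 mod 17 = (8 * 15) mod 17 = 1
  15^9 mod 17 = (1 * 15) mod 17 = 15
  15^10 mod 17 = (15 * 15) mod 17 = 4
Step 2: Result = 4.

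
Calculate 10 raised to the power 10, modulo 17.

Step 1: Compute 10^10 mod 17 step by step, reducing modulo 17 at each step.
  10^1 mod 17 = 10
  10^2 mod 17 = (10 * 10) mod 17 = 15
  10^3 mod 17 = (15 * 10) mod 17 = 14
  10^4 mod 17 = (14 * 10) mod 17 = 4
  10^5 mod 17 = (4 * 10) mod 17 = 6
  10^6 mod 17 = (6 * 10) mod 17 = 9
  10^7 mod 17 = (9 * 10) mod 17 = 5
  10^8 mod 17 = (5 * 10) mod 17 = 16
  10^9 mod 17 = (16 * 10) mod 17 = 7
  10^10 mod 17 = (7 * 10) mod 17 = 2
Step 2: Result = 2.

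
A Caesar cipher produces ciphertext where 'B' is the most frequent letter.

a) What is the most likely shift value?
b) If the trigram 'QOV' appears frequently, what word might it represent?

Step 1: In English, 'E' is the most frequent letter (12.7%).
Step 2: The most frequent ciphertext letter is 'B' (position 1).
Step 3: Shift = (1 - 4) mod 26 = 23.
Step 4: Decrypt 'QOV' by shifting back 23:
  Q -> T
  O -> R
  V -> Y
Step 5: 'QOV' decrypts to 'TRY'.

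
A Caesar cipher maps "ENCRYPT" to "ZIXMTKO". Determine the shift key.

Step 1: Compare first letters: E (position 4) -> Z (position 25).
Step 2: Shift = (25 - 4) mod 26 = 21.
The shift value is 21.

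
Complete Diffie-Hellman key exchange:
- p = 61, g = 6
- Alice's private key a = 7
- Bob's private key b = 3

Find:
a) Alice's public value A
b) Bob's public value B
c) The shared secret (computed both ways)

Step 1: A = g^a mod p = 6^7 mod 61 = 7.
Step 2: B = g^b mod p = 6^3 mod 61 = 33.
Step 3: Alice computes s = B^a mod p = 33^7 mod 61 = 38.
Step 4: Bob computes s = A^b mod p = 7^3 mod 61 = 38.
Both sides agree: shared secret = 38.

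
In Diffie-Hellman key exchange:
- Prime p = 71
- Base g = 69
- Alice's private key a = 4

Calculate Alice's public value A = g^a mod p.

Step 1: A = g^a mod p = 69^4 mod 71.
  69^1 mod 71 = 69
  69^2 mod 71 = (69 * 69) mod 71 = 4
  69^3 mod 71 = (4 * 69) mod 71 = 63
  69^4 mod 71 = (63 * 69) mod 71 = 16
Result: A = 16.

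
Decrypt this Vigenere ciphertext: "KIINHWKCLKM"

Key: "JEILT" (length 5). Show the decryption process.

Step 1: Key 'JEILT' has length 5. Extended key: JEILTJEILTJ
Step 2: Decrypt each position:
  K(10) - J(9) = 1 = B
  I(8) - E(4) = 4 = E
  I(8) - I(8) = 0 = A
  N(13) - L(11) = 2 = C
  H(7) - T(19) = 14 = O
  W(22) - J(9) = 13 = N
  K(10) - E(4) = 6 = G
  C(2) - I(8) = 20 = U
  L(11) - L(11) = 0 = A
  K(10) - T(19) = 17 = R
  M(12) - J(9) = 3 = D
Plaintext: BEACONGUARD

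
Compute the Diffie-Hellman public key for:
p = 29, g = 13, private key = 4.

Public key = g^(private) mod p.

Step 1: A = g^a mod p = 13^4 mod 29.
  13^1 mod 29 = 13
  13^2 mod 29 = (13 * 13) mod 29 = 24
  13^3 mod 29 = (24 * 13) mod 29 = 22
  13^4 mod 29 = (22 * 13) mod 29 = 25
Result: A = 25.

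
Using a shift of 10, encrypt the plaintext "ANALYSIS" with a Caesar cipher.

Step 1: For each letter, shift forward by 10 positions (mod 26).
  A (position 0) -> position (0+10) mod 26 = 10 -> K
  N (position 13) -> position (13+10) mod 26 = 23 -> X
  A (position 0) -> position (0+10) mod 26 = 10 -> K
  L (position 11) -> position (11+10) mod 26 = 21 -> V
  Y (position 24) -> position (24+10) mod 26 = 8 -> I
  S (position 18) -> position (18+10) mod 26 = 2 -> C
  I (position 8) -> position (8+10) mod 26 = 18 -> S
  S (position 18) -> position (18+10) mod 26 = 2 -> C
Result: KXKVICSC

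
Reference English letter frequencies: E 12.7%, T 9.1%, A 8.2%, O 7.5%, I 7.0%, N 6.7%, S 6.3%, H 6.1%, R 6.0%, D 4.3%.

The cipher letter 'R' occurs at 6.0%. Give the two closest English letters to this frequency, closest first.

Step 1: Observed frequency of 'R' is 6.0%.
Step 2: Compute distances to each reference frequency and sort:
  R (6.0%): difference = 0.0% <-- BEST
  H (6.1%): difference = 0.1% <-- RUNNER-UP
  S (6.3%): difference = 0.3%
  N (6.7%): difference = 0.7%
  I (7.0%): difference = 1.0%
Step 3: Most likely is 'R' (6.0%, diff 0.0%); second most likely is 'H' (6.1%, diff 0.1%).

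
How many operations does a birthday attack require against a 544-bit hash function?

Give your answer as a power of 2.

Step 1: The birthday paradox gives collision probability ~50% after sqrt(2^n) = 2^(n/2) hashes.
Step 2: For 544-bit output: 2^(544/2) = 2^272.
Step 3: Approximately 2^272 hash computations needed.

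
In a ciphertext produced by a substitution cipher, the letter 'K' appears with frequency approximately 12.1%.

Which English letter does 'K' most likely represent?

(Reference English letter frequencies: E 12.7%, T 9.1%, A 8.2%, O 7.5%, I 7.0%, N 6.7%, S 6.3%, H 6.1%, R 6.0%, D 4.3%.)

Step 1: The observed frequency is 12.1%.
Step 2: Compare with English frequencies:
  E: 12.7% (difference: 0.6%) <-- closest
  T: 9.1% (difference: 3.0%)
  A: 8.2% (difference: 3.9%)
  O: 7.5% (difference: 4.6%)
  I: 7.0% (difference: 5.1%)
  N: 6.7% (difference: 5.4%)
  S: 6.3% (difference: 5.8%)
  H: 6.1% (difference: 6.0%)
  R: 6.0% (difference: 6.1%)
  D: 4.3% (difference: 7.8%)
Step 3: 'K' most likely represents 'E' (frequency 12.7%).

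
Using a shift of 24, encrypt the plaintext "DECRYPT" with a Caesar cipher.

Step 1: For each letter, shift forward by 24 positions (mod 26).
  D (position 3) -> position (3+24) mod 26 = 1 -> B
  E (position 4) -> position (4+24) mod 26 = 2 -> C
  C (position 2) -> position (2+24) mod 26 = 0 -> A
  R (position 17) -> position (17+24) mod 26 = 15 -> P
  Y (position 24) -> position (24+24) mod 26 = 22 -> W
  P (position 15) -> position (15+24) mod 26 = 13 -> N
  T (position 19) -> position (19+24) mod 26 = 17 -> R
Result: BCAPWNR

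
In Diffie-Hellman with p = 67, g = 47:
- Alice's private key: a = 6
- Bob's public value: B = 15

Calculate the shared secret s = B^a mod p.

Step 1: s = B^a mod p = 15^6 mod 67.
  15^1 mod 67 = 15
  15^2 mod 67 = (15 * 15) mod 67 = 24
  15^3 mod 67 = (24 * 15) mod 67 = 25
  15^4 mod 67 = (25 * 15) mod 67 = 40
  15^5 mod 67 = (40 * 15) mod 67 = 64
  15^6 mod 67 = (64 * 15) mod 67 = 22
Result: shared secret = 22.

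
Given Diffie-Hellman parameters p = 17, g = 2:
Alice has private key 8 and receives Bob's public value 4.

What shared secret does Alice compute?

Step 1: s = B^a mod p = 4^8 mod 17.
  4^1 mod 17 = 4
  4^2 mod 17 = (4 * 4) mod 17 = 16
  4^3 mod 17 = (16 * 4) mod 17 = 13
  4^4 mod 17 = (13 * 4) mod 17 = 1
  4^5 mod 17 = (1 * 4) mod 17 = 4
  4^6 mod 17 = (4 * 4) mod 17 = 16
  4^7 mod 17 = (16 * 4) mod 17 = 13
  4^8 mod 17 = (13 * 4) mod 17 = 1
Result: shared secret = 1.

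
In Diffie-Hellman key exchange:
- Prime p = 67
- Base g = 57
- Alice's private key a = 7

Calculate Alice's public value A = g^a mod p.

Step 1: A = g^a mod p = 57^7 mod 67.
  57^1 mod 67 = 57
  57^2 mod 67 = (57 * 57) mod 67 = 33
  57^3 mod 67 = (33 * 57) mod 67 = 5
  57^4 mod 67 = (5 * 57) mod 67 = 17
  57^5 mod 67 = (17 * 57) mod 67 = 31
  57^6 mod 67 = (31 * 57) mod 67 = 25
  57^7 mod 67 = (25 * 57) mod 67 = 18
Result: A = 18.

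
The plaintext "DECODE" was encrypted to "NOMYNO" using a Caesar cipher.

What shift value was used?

Step 1: Compare first letters: D (position 3) -> N (position 13).
Step 2: Shift = (13 - 3) mod 26 = 10.
The shift value is 10.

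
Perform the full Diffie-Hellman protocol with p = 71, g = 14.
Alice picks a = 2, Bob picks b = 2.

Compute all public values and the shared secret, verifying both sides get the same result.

Step 1: A = g^a mod p = 14^2 mod 71 = 54.
Step 2: B = g^b mod p = 14^2 mod 71 = 54.
Step 3: Alice computes s = B^a mod p = 54^2 mod 71 = 5.
Step 4: Bob computes s = A^b mod p = 54^2 mod 71 = 5.
Both sides agree: shared secret = 5.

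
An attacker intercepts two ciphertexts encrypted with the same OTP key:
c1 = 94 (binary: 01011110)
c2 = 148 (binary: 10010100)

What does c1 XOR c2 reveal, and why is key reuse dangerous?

Step 1: c1 XOR c2 = (m1 XOR k) XOR (m2 XOR k).
Step 2: By XOR associativity/commutativity: = m1 XOR m2 XOR k XOR k = m1 XOR m2.
Step 3: 01011110 XOR 10010100 = 11001010 = 202.
Step 4: The key cancels out! An attacker learns m1 XOR m2 = 202, revealing the relationship between plaintexts.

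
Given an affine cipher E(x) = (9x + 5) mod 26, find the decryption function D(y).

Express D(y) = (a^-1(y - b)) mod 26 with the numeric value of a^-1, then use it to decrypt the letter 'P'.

Step 1: Find a^-1, the modular inverse of 9 mod 26.
Step 2: We need 9 * a^-1 = 1 (mod 26).
Step 3: 9 * 3 = 27 = 1 * 26 + 1, so a^-1 = 3.
Step 4: D(y) = 3(y - 5) mod 26.
Step 5: Apply to 'P' (y = 15): D(15) = 3 * (15 - 5) mod 26 = 3 * 10 mod 26 = 4 -> 'E'.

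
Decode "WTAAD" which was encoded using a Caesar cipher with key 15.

Step 1: Reverse the shift by subtracting 15 from each letter position.
  W (position 22) -> position (22-15) mod 26 = 7 -> H
  T (position 19) -> position (19-15) mod 26 = 4 -> E
  A (position 0) -> position (0-15) mod 26 = 11 -> L
  A (position 0) -> position (0-15) mod 26 = 11 -> L
  D (position 3) -> position (3-15) mod 26 = 14 -> O
Decrypted message: HELLO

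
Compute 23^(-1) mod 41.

Step 1: We need x such that 23 * x = 1 (mod 41).
Step 2: Using the extended Euclidean algorithm or trial:
  23 * 25 = 575 = 14 * 41 + 1.
Step 3: Since 575 mod 41 = 1, the inverse is x = 25.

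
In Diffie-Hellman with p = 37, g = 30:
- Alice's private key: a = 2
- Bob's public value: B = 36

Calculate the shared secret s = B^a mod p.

Step 1: s = B^a mod p = 36^2 mod 37.
  36^1 mod 37 = 36
  36^2 mod 37 = (36 * 36) mod 37 = 1
Result: shared secret = 1.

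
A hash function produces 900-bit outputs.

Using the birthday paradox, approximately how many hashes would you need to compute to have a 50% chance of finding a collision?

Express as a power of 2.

Step 1: The birthday paradox gives collision probability ~50% after sqrt(2^n) = 2^(n/2) hashes.
Step 2: For 900-bit output: 2^(900/2) = 2^450.
Step 3: Approximately 2^450 hash computations needed.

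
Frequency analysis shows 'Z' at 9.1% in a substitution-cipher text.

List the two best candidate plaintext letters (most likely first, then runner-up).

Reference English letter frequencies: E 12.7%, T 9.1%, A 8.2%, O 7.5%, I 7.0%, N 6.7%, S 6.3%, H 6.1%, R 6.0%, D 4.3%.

Step 1: Observed frequency of 'Z' is 9.1%.
Step 2: Compute distances to each reference frequency and sort:
  T (9.1%): difference = 0.0% <-- BEST
  A (8.2%): difference = 0.9% <-- RUNNER-UP
  O (7.5%): difference = 1.6%
  I (7.0%): difference = 2.1%
  N (6.7%): difference = 2.4%
Step 3: Most likely is 'T' (9.1%, diff 0.0%); second most likely is 'A' (8.2%, diff 0.9%).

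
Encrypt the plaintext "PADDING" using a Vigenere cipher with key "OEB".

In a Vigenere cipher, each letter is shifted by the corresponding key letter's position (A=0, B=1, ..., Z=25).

Step 1: Repeat key to match plaintext length:
  Plaintext: PADDING
  Key:       OEBOEBO
Step 2: Encrypt each letter:
  P(15) + O(14) = (15+14) mod 26 = 3 = D
  A(0) + E(4) = (0+4) mod 26 = 4 = E
  D(3) + B(1) = (3+1) mod 26 = 4 = E
  D(3) + O(14) = (3+14) mod 26 = 17 = R
  I(8) + E(4) = (8+4) mod 26 = 12 = M
  N(13) + B(1) = (13+1) mod 26 = 14 = O
  G(6) + O(14) = (6+14) mod 26 = 20 = U
Ciphertext: DEERMOU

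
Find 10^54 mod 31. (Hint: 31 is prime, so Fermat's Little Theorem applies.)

Step 1: Since 31 is prime, by Fermat's Little Theorem: 10^30 = 1 (mod 31).
Step 2: Reduce exponent: 54 mod 30 = 24.
Step 3: So 10^54 = 10^24 (mod 31).
Step 4: 10^24 mod 31 = 16.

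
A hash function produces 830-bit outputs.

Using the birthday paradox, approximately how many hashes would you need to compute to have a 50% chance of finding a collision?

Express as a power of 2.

Step 1: The birthday paradox gives collision probability ~50% after sqrt(2^n) = 2^(n/2) hashes.
Step 2: For 830-bit output: 2^(830/2) = 2^415.
Step 3: Approximately 2^415 hash computations needed.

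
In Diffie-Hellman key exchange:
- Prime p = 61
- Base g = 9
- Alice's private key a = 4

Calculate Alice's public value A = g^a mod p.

Step 1: A = g^a mod p = 9^4 mod 61.
  9^1 mod 61 = 9
  9^2 mod 61 = (9 * 9) mod 61 = 20
  9^3 mod 61 = (20 * 9) mod 61 = 58
  9^4 mod 61 = (58 * 9) mod 61 = 34
Result: A = 34.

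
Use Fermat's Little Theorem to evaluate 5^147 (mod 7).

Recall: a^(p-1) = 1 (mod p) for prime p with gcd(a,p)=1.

Step 1: Since 7 is prime, by Fermat's Little Theorem: 5^6 = 1 (mod 7).
Step 2: Reduce exponent: 147 mod 6 = 3.
Step 3: So 5^147 = 5^3 (mod 7).
Step 4: 5^3 mod 7 = 6.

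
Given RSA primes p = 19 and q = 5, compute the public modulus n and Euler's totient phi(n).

Step 1: n = p * q = 19 * 5 = 95.
Step 2: phi(n) = (p-1)(q-1) = 18 * 4 = 72.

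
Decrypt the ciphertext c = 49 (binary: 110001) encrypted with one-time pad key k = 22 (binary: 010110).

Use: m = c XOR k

Step 1: XOR ciphertext with key:
  Ciphertext: 110001
  Key:        010110
  XOR:        100111
Step 2: Plaintext = 100111 = 39 in decimal.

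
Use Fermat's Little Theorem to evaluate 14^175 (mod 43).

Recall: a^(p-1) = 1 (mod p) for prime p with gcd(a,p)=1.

Step 1: Since 43 is prime, by Fermat's Little Theorem: 14^42 = 1 (mod 43).
Step 2: Reduce exponent: 175 mod 42 = 7.
Step 3: So 14^175 = 14^7 (mod 43).
Step 4: 14^7 mod 43 = 36.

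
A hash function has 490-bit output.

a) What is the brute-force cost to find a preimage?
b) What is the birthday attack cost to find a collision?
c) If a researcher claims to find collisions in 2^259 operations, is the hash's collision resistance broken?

Step 1: Preimage resistance requires brute-force of 2^490 operations.
Step 2: Collision resistance (birthday bound) = 2^(490/2) = 2^245.
Step 3: The claimed attack costs 2^259 operations.
Step 4: Since 2^259 >= 2^245, the claimed attack is no faster than the generic birthday attack, so this does not break collision resistance.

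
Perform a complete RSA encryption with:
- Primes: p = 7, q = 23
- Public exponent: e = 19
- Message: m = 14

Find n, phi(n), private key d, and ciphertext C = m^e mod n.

Step 1: n = 7 * 23 = 161.
Step 2: phi(n) = (7-1)(23-1) = 6 * 22 = 132.
Step 3: Find d = 19^(-1) mod 132 = 7.
  Verify: 19 * 7 = 133 = 1 (mod 132).
Step 4: C = 14^19 mod 161 = 56.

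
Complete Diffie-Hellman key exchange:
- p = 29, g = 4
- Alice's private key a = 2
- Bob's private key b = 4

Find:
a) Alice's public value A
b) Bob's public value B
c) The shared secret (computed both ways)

Step 1: A = g^a mod p = 4^2 mod 29 = 16.
Step 2: B = g^b mod p = 4^4 mod 29 = 24.
Step 3: Alice computes s = B^a mod p = 24^2 mod 29 = 25.
Step 4: Bob computes s = A^b mod p = 16^4 mod 29 = 25.
Both sides agree: shared secret = 25.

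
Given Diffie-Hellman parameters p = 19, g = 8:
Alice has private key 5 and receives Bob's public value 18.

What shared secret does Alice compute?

Step 1: s = B^a mod p = 18^5 mod 19.
  18^1 mod 19 = 18
  18^2 mod 19 = (18 * 18) mod 19 = 1
  18^3 mod 19 = (1 * 18) mod 19 = 18
  18^4 mod 19 = (18 * 18) mod 19 = 1
  18^5 mod 19 = (1 * 18) mod 19 = 18
Result: shared secret = 18.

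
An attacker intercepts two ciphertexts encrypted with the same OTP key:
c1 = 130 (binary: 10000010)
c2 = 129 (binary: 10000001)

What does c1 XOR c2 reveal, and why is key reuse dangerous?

Step 1: c1 XOR c2 = (m1 XOR k) XOR (m2 XOR k).
Step 2: By XOR associativity/commutativity: = m1 XOR m2 XOR k XOR k = m1 XOR m2.
Step 3: 10000010 XOR 10000001 = 00000011 = 3.
Step 4: The key cancels out! An attacker learns m1 XOR m2 = 3, revealing the relationship between plaintexts.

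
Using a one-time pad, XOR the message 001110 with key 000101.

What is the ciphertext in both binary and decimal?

Step 1: Write out the XOR operation bit by bit:
  Message: 001110
  Key:     000101
  XOR:     001011
Step 2: Convert to decimal: 001011 = 11.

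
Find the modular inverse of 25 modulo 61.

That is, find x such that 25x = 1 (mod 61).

Step 1: We need x such that 25 * x = 1 (mod 61).
Step 2: Using the extended Euclidean algorithm or trial:
  25 * 22 = 550 = 9 * 61 + 1.
Step 3: Since 550 mod 61 = 1, the inverse is x = 22.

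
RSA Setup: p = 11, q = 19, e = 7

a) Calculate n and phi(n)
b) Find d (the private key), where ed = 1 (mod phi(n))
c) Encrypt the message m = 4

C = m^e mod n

Step 1: n = 11 * 19 = 209.
Step 2: phi(n) = (11-1)(19-1) = 10 * 18 = 180.
Step 3: Find d = 7^(-1) mod 180 = 103.
  Verify: 7 * 103 = 721 = 1 (mod 180).
Step 4: C = 4^7 mod 209 = 82.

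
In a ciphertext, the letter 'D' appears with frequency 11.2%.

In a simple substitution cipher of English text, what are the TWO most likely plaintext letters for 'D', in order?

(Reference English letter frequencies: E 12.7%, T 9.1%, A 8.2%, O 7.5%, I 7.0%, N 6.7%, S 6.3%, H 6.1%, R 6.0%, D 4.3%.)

Step 1: Observed frequency of 'D' is 11.2%.
Step 2: Compute distances to each reference frequency and sort:
  E (12.7%): difference = 1.5% <-- BEST
  T (9.1%): difference = 2.1% <-- RUNNER-UP
  A (8.2%): difference = 3.0%
  O (7.5%): difference = 3.7%
  I (7.0%): difference = 4.2%
Step 3: Most likely is 'E' (12.7%, diff 1.5%); second most likely is 'T' (9.1%, diff 2.1%).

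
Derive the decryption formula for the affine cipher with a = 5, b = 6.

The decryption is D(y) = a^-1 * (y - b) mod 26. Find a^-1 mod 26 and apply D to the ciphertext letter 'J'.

Step 1: Find a^-1, the modular inverse of 5 mod 26.
Step 2: We need 5 * a^-1 = 1 (mod 26).
Step 3: 5 * 21 = 105 = 4 * 26 + 1, so a^-1 = 21.
Step 4: D(y) = 21(y - 6) mod 26.
Step 5: Apply to 'J' (y = 9): D(9) = 21 * (9 - 6) mod 26 = 21 * 3 mod 26 = 11 -> 'L'.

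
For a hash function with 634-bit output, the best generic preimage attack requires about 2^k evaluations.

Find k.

Step 1: The hash has a 634-bit output.
Step 2: Preimage resistance means: given a digest h(x), it should be infeasible to find any input that hashes to it.
With a 634-bit output there are 2^634 possible digests, so a generic brute-force preimage search costs about 2^634 evaluations.
Step 3: Security level = 634 bits.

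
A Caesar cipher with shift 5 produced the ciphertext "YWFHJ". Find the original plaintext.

Step 1: Reverse the shift by subtracting 5 from each letter position.
  Y (position 24) -> position (24-5) mod 26 = 19 -> T
  W (position 22) -> position (22-5) mod 26 = 17 -> R
  F (position 5) -> position (5-5) mod 26 = 0 -> A
  H (position 7) -> position (7-5) mod 26 = 2 -> C
  J (position 9) -> position (9-5) mod 26 = 4 -> E
Decrypted message: TRACE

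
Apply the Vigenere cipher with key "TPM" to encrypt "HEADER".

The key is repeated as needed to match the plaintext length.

Step 1: Repeat key to match plaintext length:
  Plaintext: HEADER
  Key:       TPMTPM
Step 2: Encrypt each letter:
  H(7) + T(19) = (7+19) mod 26 = 0 = A
  E(4) + P(15) = (4+15) mod 26 = 19 = T
  A(0) + M(12) = (0+12) mod 26 = 12 = M
  D(3) + T(19) = (3+19) mod 26 = 22 = W
  E(4) + P(15) = (4+15) mod 26 = 19 = T
  R(17) + M(12) = (17+12) mod 26 = 3 = D
Ciphertext: ATMWTD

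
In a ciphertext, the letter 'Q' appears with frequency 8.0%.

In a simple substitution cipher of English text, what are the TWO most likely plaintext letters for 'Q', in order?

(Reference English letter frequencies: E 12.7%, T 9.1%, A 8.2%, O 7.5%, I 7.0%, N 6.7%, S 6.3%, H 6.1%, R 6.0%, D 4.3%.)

Step 1: Observed frequency of 'Q' is 8.0%.
Step 2: Compute distances to each reference frequency and sort:
  A (8.2%): difference = 0.2% <-- BEST
  O (7.5%): difference = 0.5% <-- RUNNER-UP
  I (7.0%): difference = 1.0%
  T (9.1%): difference = 1.1%
  N (6.7%): difference = 1.3%
Step 3: Most likely is 'A' (8.2%, diff 0.2%); second most likely is 'O' (7.5%, diff 0.5%).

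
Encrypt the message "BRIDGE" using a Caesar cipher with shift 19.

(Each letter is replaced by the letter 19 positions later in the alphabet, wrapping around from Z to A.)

Step 1: For each letter, shift forward by 19 positions (mod 26).
  B (position 1) -> position (1+19) mod 26 = 20 -> U
  R (position 17) -> position (17+19) mod 26 = 10 -> K
  I (position 8) -> position (8+19) mod 26 = 1 -> B
  D (position 3) -> position (3+19) mod 26 = 22 -> W
  G (position 6) -> position (6+19) mod 26 = 25 -> Z
  E (position 4) -> position (4+19) mod 26 = 23 -> X
Result: UKBWZX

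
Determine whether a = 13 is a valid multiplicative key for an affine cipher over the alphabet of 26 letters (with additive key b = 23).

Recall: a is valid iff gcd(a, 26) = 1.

Step 1: Compute gcd(13, 26).
Step 2: gcd(13, 26) = 13.
Since gcd = 13 != 1, 13 shares a common factor with 26, so it cannot be used.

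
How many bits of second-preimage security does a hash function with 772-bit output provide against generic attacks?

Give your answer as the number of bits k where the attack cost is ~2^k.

Step 1: The hash has a 772-bit output.
Step 2: Second-preimage resistance means: given a specific input x, it should be infeasible to find a different y with h(y) = h(x).
With a 772-bit output, a generic search for a second preimage costs about 2^772 evaluations (each trial matches the fixed target with probability 2^-772).
Step 3: Security level = 772 bits.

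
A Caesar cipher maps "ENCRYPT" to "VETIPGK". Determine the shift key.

Step 1: Compare first letters: E (position 4) -> V (position 21).
Step 2: Shift = (21 - 4) mod 26 = 17.
The shift value is 17.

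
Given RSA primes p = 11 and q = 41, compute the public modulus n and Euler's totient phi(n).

Step 1: n = p * q = 11 * 41 = 451.
Step 2: phi(n) = (p-1)(q-1) = 10 * 40 = 400.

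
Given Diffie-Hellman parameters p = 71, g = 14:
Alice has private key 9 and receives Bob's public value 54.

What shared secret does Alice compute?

Step 1: s = B^a mod p = 54^9 mod 71.
  54^1 mod 71 = 54
  54^2 mod 71 = (54 * 54) mod 71 = 5
  54^3 mod 71 = (5 * 54) mod 71 = 57
  54^4 mod 71 = (57 * 54) mod 71 = 25
  54^5 mod 71 = (25 * 54) mod 71 = 1
  54^6 mod 71 = (1 * 54) mod 71 = 54
  54^7 mod 71 = (54 * 54) mod 71 = 5
  54^8 mod 71 = (5 * 54) mod 71 = 57
  54^9 mod 71 = (57 * 54) mod 71 = 25
Result: shared secret = 25.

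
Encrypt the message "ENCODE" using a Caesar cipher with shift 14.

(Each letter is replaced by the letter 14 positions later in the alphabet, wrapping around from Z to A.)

Step 1: For each letter, shift forward by 14 positions (mod 26).
  E (position 4) -> position (4+14) mod 26 = 18 -> S
  N (position 13) -> position (13+14) mod 26 = 1 -> B
  C (position 2) -> position (2+14) mod 26 = 16 -> Q
  O (position 14) -> position (14+14) mod 26 = 2 -> C
  D (position 3) -> position (3+14) mod 26 = 17 -> R
  E (position 4) -> position (4+14) mod 26 = 18 -> S
Result: SBQCRS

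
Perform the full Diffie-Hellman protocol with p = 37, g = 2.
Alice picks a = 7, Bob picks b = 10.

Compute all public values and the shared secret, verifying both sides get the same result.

Step 1: A = g^a mod p = 2^7 mod 37 = 17.
Step 2: B = g^b mod p = 2^10 mod 37 = 25.
Step 3: Alice computes s = B^a mod p = 25^7 mod 37 = 28.
Step 4: Bob computes s = A^b mod p = 17^10 mod 37 = 28.
Both sides agree: shared secret = 28.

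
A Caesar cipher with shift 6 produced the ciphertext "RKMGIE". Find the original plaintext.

Step 1: Reverse the shift by subtracting 6 from each letter position.
  R (position 17) -> position (17-6) mod 26 = 11 -> L
  K (position 10) -> position (10-6) mod 26 = 4 -> E
  M (position 12) -> position (12-6) mod 26 = 6 -> G
  G (position 6) -> position (6-6) mod 26 = 0 -> A
  I (position 8) -> position (8-6) mod 26 = 2 -> C
  E (position 4) -> position (4-6) mod 26 = 24 -> Y
Decrypted message: LEGACY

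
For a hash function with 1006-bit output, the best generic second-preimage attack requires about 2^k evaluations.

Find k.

Step 1: The hash has a 1006-bit output.
Step 2: Second-preimage resistance means: given a specific input x, it should be infeasible to find a different y with h(y) = h(x).
With a 1006-bit output, a generic search for a second preimage costs about 2^1006 evaluations (each trial matches the fixed target with probability 2^-1006).
Step 3: Security level = 1006 bits.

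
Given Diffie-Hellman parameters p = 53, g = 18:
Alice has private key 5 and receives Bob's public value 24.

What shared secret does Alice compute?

Step 1: s = B^a mod p = 24^5 mod 53.
  24^1 mod 53 = 24
  24^2 mod 53 = (24 * 24) mod 53 = 46
  24^3 mod 53 = (46 * 24) mod 53 = 44
  24^4 mod 53 = (44 * 24) mod 53 = 49
  24^5 mod 53 = (49 * 24) mod 53 = 10
Result: shared secret = 10.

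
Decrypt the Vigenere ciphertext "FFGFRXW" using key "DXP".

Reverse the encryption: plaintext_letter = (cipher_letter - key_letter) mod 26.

Step 1: Extend key: DXPDXPD
Step 2: Decrypt each letter (c - k) mod 26:
  F(5) - D(3) = (5-3) mod 26 = 2 = C
  F(5) - X(23) = (5-23) mod 26 = 8 = I
  G(6) - P(15) = (6-15) mod 26 = 17 = R
  F(5) - D(3) = (5-3) mod 26 = 2 = C
  R(17) - X(23) = (17-23) mod 26 = 20 = U
  X(23) - P(15) = (23-15) mod 26 = 8 = I
  W(22) - D(3) = (22-3) mod 26 = 19 = T
Plaintext: CIRCUIT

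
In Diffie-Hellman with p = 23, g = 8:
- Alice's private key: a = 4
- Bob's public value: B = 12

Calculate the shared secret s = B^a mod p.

Step 1: s = B^a mod p = 12^4 mod 23.
  12^1 mod 23 = 12
  12^2 mod 23 = (12 * 12) mod 23 = 6
  12^3 mod 23 = (6 * 12) mod 23 = 3
  12^4 mod 23 = (3 * 12) mod 23 = 13
Result: shared secret = 13.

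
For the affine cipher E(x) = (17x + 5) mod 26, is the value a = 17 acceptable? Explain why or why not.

Step 1: Compute gcd(17, 26).
Step 2: gcd(17, 26) = 1.
Since gcd = 1, 17 is coprime with 26, so it is a valid key.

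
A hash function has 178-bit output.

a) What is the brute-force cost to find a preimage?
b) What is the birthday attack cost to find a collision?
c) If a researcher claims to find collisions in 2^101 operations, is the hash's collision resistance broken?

Step 1: Preimage resistance requires brute-force of 2^178 operations.
Step 2: Collision resistance (birthday bound) = 2^(178/2) = 2^89.
Step 3: The claimed attack costs 2^101 operations.
Step 4: Since 2^101 >= 2^89, the claimed attack is no faster than the generic birthday attack, so this does not break collision resistance.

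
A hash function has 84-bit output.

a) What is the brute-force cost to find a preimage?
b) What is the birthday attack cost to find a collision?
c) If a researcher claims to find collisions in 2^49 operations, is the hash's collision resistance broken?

Step 1: Preimage resistance requires brute-force of 2^84 operations.
Step 2: Collision resistance (birthday bound) = 2^(84/2) = 2^42.
Step 3: The claimed attack costs 2^49 operations.
Step 4: Since 2^49 >= 2^42, the claimed attack is no faster than the generic birthday attack, so this does not break collision resistance.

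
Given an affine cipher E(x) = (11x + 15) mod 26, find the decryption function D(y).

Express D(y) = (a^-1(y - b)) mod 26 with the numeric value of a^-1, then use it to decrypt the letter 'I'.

Step 1: Find a^-1, the modular inverse of 11 mod 26.
Step 2: We need 11 * a^-1 = 1 (mod 26).
Step 3: 11 * 19 = 209 = 8 * 26 + 1, so a^-1 = 19.
Step 4: D(y) = 19(y - 15) mod 26.
Step 5: Apply to 'I' (y = 8): D(8) = 19 * (8 - 15) mod 26 = 19 * -7 mod 26 = 23 -> 'X'.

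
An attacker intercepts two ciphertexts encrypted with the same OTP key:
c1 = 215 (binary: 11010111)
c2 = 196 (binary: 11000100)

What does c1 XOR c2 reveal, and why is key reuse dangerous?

Step 1: c1 XOR c2 = (m1 XOR k) XOR (m2 XOR k).
Step 2: By XOR associativity/commutativity: = m1 XOR m2 XOR k XOR k = m1 XOR m2.
Step 3: 11010111 XOR 11000100 = 00010011 = 19.
Step 4: The key cancels out! An attacker learns m1 XOR m2 = 19, revealing the relationship between plaintexts.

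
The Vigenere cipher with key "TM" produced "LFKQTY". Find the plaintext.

Step 1: Extend key: TMTMTM
Step 2: Decrypt each letter (c - k) mod 26:
  L(11) - T(19) = (11-19) mod 26 = 18 = S
  F(5) - M(12) = (5-12) mod 26 = 19 = T
  K(10) - T(19) = (10-19) mod 26 = 17 = R
  Q(16) - M(12) = (16-12) mod 26 = 4 = E
  T(19) - T(19) = (19-19) mod 26 = 0 = A
  Y(24) - M(12) = (24-12) mod 26 = 12 = M
Plaintext: STREAM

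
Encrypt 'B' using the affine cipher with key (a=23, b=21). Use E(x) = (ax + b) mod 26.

Step 1: Convert 'B' to number: x = 1.
Step 2: E(1) = (23 * 1 + 21) mod 26 = 44 mod 26 = 18.
Step 3: Convert 18 back to letter: S.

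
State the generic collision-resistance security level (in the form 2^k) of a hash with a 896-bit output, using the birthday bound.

Step 1: The birthday paradox gives collision probability ~50% after sqrt(2^n) = 2^(n/2) hashes.
Step 2: For 896-bit output: 2^(896/2) = 2^448.
Step 3: Approximately 2^448 hash computations needed.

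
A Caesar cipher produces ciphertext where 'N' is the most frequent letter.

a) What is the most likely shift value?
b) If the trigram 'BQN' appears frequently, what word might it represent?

Step 1: In English, 'E' is the most frequent letter (12.7%).
Step 2: The most frequent ciphertext letter is 'N' (position 13).
Step 3: Shift = (13 - 4) mod 26 = 9.
Step 4: Decrypt 'BQN' by shifting back 9:
  B -> S
  Q -> H
  N -> E
Step 5: 'BQN' decrypts to 'SHE'.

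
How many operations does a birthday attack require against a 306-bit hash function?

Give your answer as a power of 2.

Step 1: The birthday paradox gives collision probability ~50% after sqrt(2^n) = 2^(n/2) hashes.
Step 2: For 306-bit output: 2^(306/2) = 2^153.
Step 3: Approximately 2^153 hash computations needed.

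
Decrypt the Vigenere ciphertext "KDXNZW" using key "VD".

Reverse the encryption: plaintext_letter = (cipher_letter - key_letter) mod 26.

Step 1: Extend key: VDVDVD
Step 2: Decrypt each letter (c - k) mod 26:
  K(10) - V(21) = (10-21) mod 26 = 15 = P
  D(3) - D(3) = (3-3) mod 26 = 0 = A
  X(23) - V(21) = (23-21) mod 26 = 2 = C
  N(13) - D(3) = (13-3) mod 26 = 10 = K
  Z(25) - V(21) = (25-21) mod 26 = 4 = E
  W(22) - D(3) = (22-3) mod 26 = 19 = T
Plaintext: PACKET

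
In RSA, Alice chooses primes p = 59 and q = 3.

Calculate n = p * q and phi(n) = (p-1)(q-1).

Step 1: n = p * q = 59 * 3 = 177.
Step 2: phi(n) = (p-1)(q-1) = 58 * 2 = 116.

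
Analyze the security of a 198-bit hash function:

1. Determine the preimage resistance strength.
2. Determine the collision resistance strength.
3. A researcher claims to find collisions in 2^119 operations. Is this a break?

Step 1: Preimage resistance requires brute-force of 2^198 operations.
Step 2: Collision resistance (birthday bound) = 2^(198/2) = 2^99.
Step 3: The claimed attack costs 2^119 operations.
Step 4: Since 2^119 >= 2^99, the claimed attack is no faster than the generic birthday attack, so this does not break collision resistance.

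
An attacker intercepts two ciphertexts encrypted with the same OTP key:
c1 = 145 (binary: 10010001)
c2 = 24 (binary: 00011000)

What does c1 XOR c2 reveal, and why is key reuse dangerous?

Step 1: c1 XOR c2 = (m1 XOR k) XOR (m2 XOR k).
Step 2: By XOR associativity/commutativity: = m1 XOR m2 XOR k XOR k = m1 XOR m2.
Step 3: 10010001 XOR 00011000 = 10001001 = 137.
Step 4: The key cancels out! An attacker learns m1 XOR m2 = 137, revealing the relationship between plaintexts.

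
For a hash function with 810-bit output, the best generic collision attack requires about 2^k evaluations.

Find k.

Step 1: The hash has a 810-bit output.
Step 2: Collision resistance means it should be infeasible to find any x != y with h(x) = h(y).
By the birthday bound, a generic collision search succeeds after about sqrt(2^810) = 2^(810/2) = 2^405 evaluations.
Step 3: Security level = 405 bits.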